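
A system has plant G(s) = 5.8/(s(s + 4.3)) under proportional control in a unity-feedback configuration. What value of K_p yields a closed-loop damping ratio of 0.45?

K_p = 3.94

Closed-loop characteristic equation: s² + 4.3s + K_p·5.8 = 0.
So ω_n = √(5.8K_p) and 2ζω_n = 4.3, giving ζ = 4.3/(2√(5.8K_p)).
Setting ζ = 0.45: √(5.8K_p) = 4.3/(2·0.45) = 4.778, so K_p = 22.83/5.8 = 3.94.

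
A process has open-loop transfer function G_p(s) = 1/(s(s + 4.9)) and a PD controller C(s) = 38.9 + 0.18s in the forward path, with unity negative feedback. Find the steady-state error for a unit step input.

The open loop C(s)G_p(s) has a pole at the origin (type 1), so the static position error constant is infinite and e_ss = 1/(1+∞) = 0.

0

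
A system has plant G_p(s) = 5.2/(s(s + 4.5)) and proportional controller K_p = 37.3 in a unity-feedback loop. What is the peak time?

Closed-loop characteristic equation: s² + 4.5s + 194 = 0, so ω_n = 13.93 rad/s and ζ = 4.5/(2·13.93) = 0.1616.
Damped frequency ω_d = ω_n√(1−ζ²) = 13.74 rad/s, so peak time T_p = π/ω_d = 0.229 s.

T_p = 0.229 s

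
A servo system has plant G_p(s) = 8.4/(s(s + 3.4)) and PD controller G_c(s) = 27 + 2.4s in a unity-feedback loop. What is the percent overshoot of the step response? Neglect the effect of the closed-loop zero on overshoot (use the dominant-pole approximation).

Forward path: (27 + 2.4s)·8.4/(s(s+3.4)). The closed-loop characteristic equation is s² + (3.4 + 8.4·2.4)s + 8.4·27 = 0.
That is s² + 23.56s + 226.8 = 0, so ω_n = 15.06 rad/s and ζ = 23.56/(2·15.06) = 0.7822.
%OS = 100·exp(−πζ/√(1−ζ²)) = 1.94%.

1.94%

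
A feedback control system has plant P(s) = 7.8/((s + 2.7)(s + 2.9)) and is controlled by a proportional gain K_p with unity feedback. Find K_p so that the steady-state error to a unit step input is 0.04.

K_p = 24.1

For a type-0 loop with proportional control, e_ss = 1/(1 + K_p·P(0)).
P(0) = 0.9962. Require 1/(1 + K_p·0.9962) = 0.04, so 1 + 0.9962·K_p = 25.
K_p = (25 − 1)/0.9962 = 24.1.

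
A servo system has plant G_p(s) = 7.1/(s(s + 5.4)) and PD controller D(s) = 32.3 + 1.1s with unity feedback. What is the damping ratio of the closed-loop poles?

ζ = 0.436

Forward path: (32.3 + 1.1s)·7.1/(s(s+5.4)). The closed-loop characteristic equation is s² + (5.4 + 7.1·1.1)s + 7.1·32.3 = 0.
That is s² + 13.21s + 229.3 = 0, so ω_n = 15.14 rad/s and ζ = 13.21/(2·15.14) = 0.4362.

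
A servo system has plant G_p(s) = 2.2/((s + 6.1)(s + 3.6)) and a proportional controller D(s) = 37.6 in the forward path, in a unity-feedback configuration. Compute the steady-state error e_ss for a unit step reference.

The loop is type 0. Static position error constant K_pos = D(0)·G_p(0) = 37.6·0.1002 = 3.767.
Steady-state error to a unit step: e_ss = 1/(1+K_pos) = 1/4.767 = 0.21.

0.21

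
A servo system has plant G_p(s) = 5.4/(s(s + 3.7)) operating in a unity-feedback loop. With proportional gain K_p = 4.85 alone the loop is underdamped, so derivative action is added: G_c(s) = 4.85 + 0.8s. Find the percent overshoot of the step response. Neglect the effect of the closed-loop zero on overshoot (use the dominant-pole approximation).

Forward path: (4.85 + 0.8s)·5.4/(s(s+3.7)). The closed-loop characteristic equation is s² + (3.7 + 5.4·0.8)s + 5.4·4.85 = 0.
That is s² + 8.02s + 26.19 = 0, so ω_n = 5.118 rad/s and ζ = 8.02/(2·5.118) = 0.7836.
%OS = 100·exp(−πζ/√(1−ζ²)) = 1.9%.

1.9%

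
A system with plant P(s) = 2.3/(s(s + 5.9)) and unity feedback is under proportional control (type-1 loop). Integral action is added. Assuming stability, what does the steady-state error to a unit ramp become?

The integrator raises the loop to type 2, so K_v → ∞ and e_ss to a ramp is zero.

0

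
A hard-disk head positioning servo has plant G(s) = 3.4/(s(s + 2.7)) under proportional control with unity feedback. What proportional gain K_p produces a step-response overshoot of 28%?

From %OS = 100·exp(−πζ/√(1−ζ²)) = 28%, ζ = −ln(0.28)/√(π²+ln²(0.28)) = 0.3755.
Characteristic equation s² + 2.7s + 3.4K_p = 0 gives ζ = 2.7/(2√(3.4K_p)).
Setting ζ = 0.3755: √(3.4K_p) = 2.7/(2·0.3755) = 3.595, so K_p = 12.92/3.4 = 3.8.

K_p = 3.8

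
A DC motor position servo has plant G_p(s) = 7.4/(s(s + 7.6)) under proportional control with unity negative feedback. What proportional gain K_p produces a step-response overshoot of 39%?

K_p = 23.7

From %OS = 100·exp(−πζ/√(1−ζ²)) = 39%, ζ = −ln(0.39)/√(π²+ln²(0.39)) = 0.2871.
Characteristic equation s² + 7.6s + 7.4K_p = 0 gives ζ = 7.6/(2√(7.4K_p)).
Setting ζ = 0.2871: √(7.4K_p) = 7.6/(2·0.2871) = 13.24, so K_p = 175.2/7.4 = 23.7.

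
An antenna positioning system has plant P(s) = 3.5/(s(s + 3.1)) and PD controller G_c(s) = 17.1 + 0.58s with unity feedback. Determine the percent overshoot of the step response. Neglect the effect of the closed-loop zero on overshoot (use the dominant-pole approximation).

Forward path: (17.1 + 0.58s)·3.5/(s(s+3.1)). The closed-loop characteristic equation is s² + (3.1 + 3.5·0.58)s + 3.5·17.1 = 0.
That is s² + 5.13s + 59.85 = 0, so ω_n = 7.736 rad/s and ζ = 5.13/(2·7.736) = 0.3316.
%OS = 100·exp(−πζ/√(1−ζ²)) = 33.2%.

33.2%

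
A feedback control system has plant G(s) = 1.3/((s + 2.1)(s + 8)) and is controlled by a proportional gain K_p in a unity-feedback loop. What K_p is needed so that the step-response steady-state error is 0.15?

K_p = 73.2

For a type-0 loop with proportional control, e_ss = 1/(1 + K_p·G(0)).
G(0) = 0.07738. Require 1/(1 + K_p·0.07738) = 0.15, so 1 + 0.07738·K_p = 6.667.
K_p = (6.667 − 1)/0.07738 = 73.2.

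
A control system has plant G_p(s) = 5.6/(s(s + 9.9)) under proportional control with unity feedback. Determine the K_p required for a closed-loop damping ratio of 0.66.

Closed-loop characteristic equation: s² + 9.9s + K_p·5.6 = 0.
So ω_n = √(5.6K_p) and 2ζω_n = 9.9, giving ζ = 9.9/(2√(5.6K_p)).
Setting ζ = 0.66: √(5.6K_p) = 9.9/(2·0.66) = 7.5, so K_p = 56.25/5.6 = 10.

K_p = 10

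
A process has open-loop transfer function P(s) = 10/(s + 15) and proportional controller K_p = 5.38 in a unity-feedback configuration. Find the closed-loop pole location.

s = -68.8

Closed-loop transfer function: T(s) = K_p·P(s)/(1 + K_p·P(s)) = 53.8/(s + 15 + 53.8) = 53.8/(s + 68.8).
The closed-loop pole is at s = −68.8.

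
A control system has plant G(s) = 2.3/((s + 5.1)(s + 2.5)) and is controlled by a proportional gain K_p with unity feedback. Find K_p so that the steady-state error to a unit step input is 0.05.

K_p = 105

The loop is type 0, so e_ss(step) = 1/(1 + K_pos) with K_pos = K_p·G(0).
G(0) = 0.1804. Require 1/(1 + K_p·0.1804) = 0.05, so 1 + 0.1804·K_p = 20.
K_p = (20 − 1)/0.1804 = 105.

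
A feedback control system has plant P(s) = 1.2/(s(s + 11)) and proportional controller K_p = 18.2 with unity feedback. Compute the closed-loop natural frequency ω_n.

ω_n = 4.67 rad/s

With unity feedback the closed-loop characteristic equation is s² + 11s + 18.2·1.2 = s² + 11s + 21.84 = 0.
Matching s² + 2ζω_n s + ω_n²: ω_n = √21.84 = 4.673 rad/s and 2ζω_n = 11, so ζ = 11/(2·4.673) = 1.18.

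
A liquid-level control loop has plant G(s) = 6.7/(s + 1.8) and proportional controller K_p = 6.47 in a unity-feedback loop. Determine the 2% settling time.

Closed-loop transfer function: T(s) = K_p·G(s)/(1 + K_p·G(s)) = 43.35/(s + 1.8 + 43.35) = 43.35/(s + 45.15).
Time constant τ = 1/45.15 = 0.02215 s, so the 2% settling time is about 4τ = 0.0886 s.

T_s ≈ 0.0886 s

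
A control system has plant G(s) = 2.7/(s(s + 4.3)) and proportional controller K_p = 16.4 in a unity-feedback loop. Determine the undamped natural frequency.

ω_n = 6.65 rad/s

The closed-loop denominator is s(s+4.3) + 16.4·2.7 = s² + 4.3s + 44.28.
So ω_n² = 44.28 ⇒ ω_n = 6.654 rad/s, and ζ = 4.3/(2ω_n) = 0.323.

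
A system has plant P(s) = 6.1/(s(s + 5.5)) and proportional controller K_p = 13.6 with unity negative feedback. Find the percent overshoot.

37%

From 1 + K_pP(s) = 0: s² + 5.5s + 82.96 = 0 ⇒ ω_n = 9.108, ζ = 0.3019.
%OS = 100·exp(−πζ/√(1−ζ²)) = 100·exp(−π·0.3019/√0.9088) = 37%.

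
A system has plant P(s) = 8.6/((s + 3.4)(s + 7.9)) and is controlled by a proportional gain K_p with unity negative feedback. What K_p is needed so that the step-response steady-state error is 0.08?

K_p = 35.9

The loop is type 0, so e_ss(step) = 1/(1 + K_pos) with K_pos = K_p·P(0).
P(0) = 0.3202. Require 1/(1 + K_p·0.3202) = 0.08, so 1 + 0.3202·K_p = 12.5.
K_p = (12.5 − 1)/0.3202 = 35.9.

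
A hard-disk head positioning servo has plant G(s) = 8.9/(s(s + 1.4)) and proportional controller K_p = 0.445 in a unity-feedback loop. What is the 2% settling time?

T_s ≈ 5.71 s

The closed-loop denominator s² + 1.4s + 3.961 gives ω_n = √3.961 = 1.99 and ζ = 1.4/(2ω_n) = 0.3517.
2% settling time T_s ≈ 4/(ζω_n) = 4/0.7 = 5.71 s.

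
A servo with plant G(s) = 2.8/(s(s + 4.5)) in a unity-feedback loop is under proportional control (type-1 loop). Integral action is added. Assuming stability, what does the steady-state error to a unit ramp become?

0

The integrator raises the loop to type 2, so K_v → ∞ and e_ss to a ramp is zero.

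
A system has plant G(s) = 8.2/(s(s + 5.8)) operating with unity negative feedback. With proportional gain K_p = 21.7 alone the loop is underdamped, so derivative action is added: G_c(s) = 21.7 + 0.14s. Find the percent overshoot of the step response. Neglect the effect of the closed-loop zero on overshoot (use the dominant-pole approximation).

Forward path: (21.7 + 0.14s)·8.2/(s(s+5.8)). The closed-loop characteristic equation is s² + (5.8 + 8.2·0.14)s + 8.2·21.7 = 0.
That is s² + 6.948s + 177.9 = 0, so ω_n = 13.34 rad/s and ζ = 6.948/(2·13.34) = 0.2604.
%OS = 100·exp(−πζ/√(1−ζ²)) = 42.9%.

42.9%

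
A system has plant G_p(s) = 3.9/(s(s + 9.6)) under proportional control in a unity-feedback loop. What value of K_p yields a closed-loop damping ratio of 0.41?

Closed-loop characteristic equation: s² + 9.6s + K_p·3.9 = 0.
So ω_n = √(3.9K_p) and 2ζω_n = 9.6, giving ζ = 9.6/(2√(3.9K_p)).
Setting ζ = 0.41: √(3.9K_p) = 9.6/(2·0.41) = 11.71, so K_p = 137.1/3.9 = 35.1.

K_p = 35.1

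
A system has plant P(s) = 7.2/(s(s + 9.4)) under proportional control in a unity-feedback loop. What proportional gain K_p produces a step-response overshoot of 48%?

From %OS = 100·exp(−πζ/√(1−ζ²)) = 48%, ζ = −ln(0.48)/√(π²+ln²(0.48)) = 0.2275.
Characteristic equation s² + 9.4s + 7.2K_p = 0 gives ζ = 9.4/(2√(7.2K_p)).
Setting ζ = 0.2275: √(7.2K_p) = 9.4/(2·0.2275) = 20.66, so K_p = 426.8/7.2 = 59.3.

K_p = 59.3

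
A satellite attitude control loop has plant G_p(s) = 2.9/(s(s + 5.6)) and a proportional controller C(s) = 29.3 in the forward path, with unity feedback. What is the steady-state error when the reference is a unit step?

0

The open loop C(s)G_p(s) has a pole at the origin (type 1), so the static position error constant is infinite and e_ss = 1/(1+∞) = 0.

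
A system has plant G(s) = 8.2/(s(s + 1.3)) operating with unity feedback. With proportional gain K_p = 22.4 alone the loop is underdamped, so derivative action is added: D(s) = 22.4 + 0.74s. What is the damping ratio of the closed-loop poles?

Forward path: (22.4 + 0.74s)·8.2/(s(s+1.3)). The closed-loop characteristic equation is s² + (1.3 + 8.2·0.74)s + 8.2·22.4 = 0.
That is s² + 7.368s + 183.7 = 0, so ω_n = 13.55 rad/s and ζ = 7.368/(2·13.55) = 0.2718.

ζ = 0.272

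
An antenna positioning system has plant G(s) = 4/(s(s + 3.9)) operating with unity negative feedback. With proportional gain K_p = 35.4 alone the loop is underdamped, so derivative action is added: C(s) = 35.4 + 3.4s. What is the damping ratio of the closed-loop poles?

ζ = 0.735

Forward path: (35.4 + 3.4s)·4/(s(s+3.9)). The closed-loop characteristic equation is s² + (3.9 + 4·3.4)s + 4·35.4 = 0.
That is s² + 17.5s + 141.6 = 0, so ω_n = 11.9 rad/s and ζ = 17.5/(2·11.9) = 0.7353.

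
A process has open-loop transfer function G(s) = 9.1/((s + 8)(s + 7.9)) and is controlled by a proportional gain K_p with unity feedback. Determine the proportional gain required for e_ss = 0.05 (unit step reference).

K_p = 132

Steady-state error for a unit step on this type-0 loop is 1/(1 + K_p·G(0)).
G(0) = 0.144. Require 1/(1 + K_p·0.144) = 0.05, so 1 + 0.144·K_p = 20.
K_p = (20 − 1)/0.144 = 132.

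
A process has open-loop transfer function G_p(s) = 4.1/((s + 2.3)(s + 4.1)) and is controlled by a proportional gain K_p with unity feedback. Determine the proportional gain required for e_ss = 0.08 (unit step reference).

K_p = 26.4

The loop is type 0, so e_ss(step) = 1/(1 + K_pos) with K_pos = K_p·G_p(0).
G_p(0) = 0.4348. Require 1/(1 + K_p·0.4348) = 0.08, so 1 + 0.4348·K_p = 12.5.
K_p = (12.5 − 1)/0.4348 = 26.4.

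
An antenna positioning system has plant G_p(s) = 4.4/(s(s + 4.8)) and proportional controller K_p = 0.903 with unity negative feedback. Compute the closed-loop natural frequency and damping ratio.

ω_n = 1.99 rad/s, ζ = 1.2

1 + K_p·G_p(s) = 0 gives s² + 4.8s + 3.973 = 0.
Matching s² + 2ζω_n s + ω_n²: ω_n = √3.973 = 1.993 rad/s and 2ζω_n = 4.8, so ζ = 4.8/(2·1.993) = 1.2.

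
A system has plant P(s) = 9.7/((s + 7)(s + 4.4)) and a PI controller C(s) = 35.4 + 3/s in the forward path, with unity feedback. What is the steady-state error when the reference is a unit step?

0

The open loop C(s)P(s) has a pole at the origin (type 1), so the static position error constant is infinite and e_ss = 1/(1+∞) = 0.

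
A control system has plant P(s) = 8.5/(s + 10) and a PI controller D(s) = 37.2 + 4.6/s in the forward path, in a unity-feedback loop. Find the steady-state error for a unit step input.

The open loop D(s)P(s) has a pole at the origin (type 1), so the static position error constant is infinite and e_ss = 1/(1+∞) = 0.

0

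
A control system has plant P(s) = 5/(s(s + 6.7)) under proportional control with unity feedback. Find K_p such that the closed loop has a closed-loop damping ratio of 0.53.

K_p = 7.99

Closed-loop characteristic equation: s² + 6.7s + K_p·5 = 0.
So ω_n = √(5K_p) and 2ζω_n = 6.7, giving ζ = 6.7/(2√(5K_p)).
Setting ζ = 0.53: √(5K_p) = 6.7/(2·0.53) = 6.321, so K_p = 39.95/5 = 7.99.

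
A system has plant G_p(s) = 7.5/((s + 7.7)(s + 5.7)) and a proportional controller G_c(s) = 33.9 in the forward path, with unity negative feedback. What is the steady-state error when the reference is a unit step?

0.147

The loop is type 0. Static position error constant K_pos = G_c(0)·G_p(0) = 33.9·0.1709 = 5.793.
Steady-state error to a unit step: e_ss = 1/(1+K_pos) = 1/6.793 = 0.147.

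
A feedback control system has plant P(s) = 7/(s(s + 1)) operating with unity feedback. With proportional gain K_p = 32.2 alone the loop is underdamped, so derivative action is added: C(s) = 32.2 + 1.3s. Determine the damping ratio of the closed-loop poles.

Forward path: (32.2 + 1.3s)·7/(s(s+1)). The closed-loop characteristic equation is s² + (1 + 7·1.3)s + 7·32.2 = 0.
That is s² + 10.1s + 225.4 = 0, so ω_n = 15.01 rad/s and ζ = 10.1/(2·15.01) = 0.3364.

ζ = 0.336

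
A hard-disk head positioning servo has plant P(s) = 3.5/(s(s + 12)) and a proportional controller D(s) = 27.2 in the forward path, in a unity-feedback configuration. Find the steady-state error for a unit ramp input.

The loop has one pole at the origin (type 1). Velocity error constant K_v = lim_{s→0} s·D(s)P(s) = 27.2·3.5/12 = 7.933.
Steady-state error to a unit ramp: e_ss = 1/K_v = 0.126.

0.126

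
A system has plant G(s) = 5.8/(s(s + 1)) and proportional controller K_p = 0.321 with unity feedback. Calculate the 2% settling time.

T_s ≈ 8 s

From 1 + K_pG(s) = 0: s² + 1s + 1.862 = 0 ⇒ ω_n = 1.364, ζ = 0.3664.
2% settling time T_s ≈ 4/(ζω_n) = 4/0.5 = 8 s.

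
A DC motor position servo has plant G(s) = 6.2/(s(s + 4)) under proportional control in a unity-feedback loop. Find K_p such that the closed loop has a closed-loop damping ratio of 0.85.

K_p = 0.893

Closed-loop characteristic equation: s² + 4s + K_p·6.2 = 0.
So ω_n = √(6.2K_p) and 2ζω_n = 4, giving ζ = 4/(2√(6.2K_p)).
Setting ζ = 0.85: √(6.2K_p) = 4/(2·0.85) = 2.353, so K_p = 5.536/6.2 = 0.893.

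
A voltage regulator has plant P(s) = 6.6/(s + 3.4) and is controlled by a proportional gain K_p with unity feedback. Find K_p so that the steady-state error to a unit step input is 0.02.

K_p = 25.2

For a type-0 loop with proportional control, e_ss = 1/(1 + K_p·P(0)).
P(0) = 1.941. Require 1/(1 + K_p·1.941) = 0.02, so 1 + 1.941·K_p = 50.
K_p = (50 − 1)/1.941 = 25.2.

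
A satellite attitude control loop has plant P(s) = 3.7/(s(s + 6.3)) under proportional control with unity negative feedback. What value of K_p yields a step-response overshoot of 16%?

From %OS = 100·exp(−πζ/√(1−ζ²)) = 16%, ζ = −ln(0.16)/√(π²+ln²(0.16)) = 0.5039.
Characteristic equation s² + 6.3s + 3.7K_p = 0 gives ζ = 6.3/(2√(3.7K_p)).
Setting ζ = 0.5039: √(3.7K_p) = 6.3/(2·0.5039) = 6.252, so K_p = 39.08/3.7 = 10.6.

K_p = 10.6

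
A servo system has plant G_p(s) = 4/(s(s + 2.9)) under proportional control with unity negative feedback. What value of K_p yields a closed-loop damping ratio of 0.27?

Closed-loop characteristic equation: s² + 2.9s + K_p·4 = 0.
So ω_n = √(4K_p) and 2ζω_n = 2.9, giving ζ = 2.9/(2√(4K_p)).
Setting ζ = 0.27: √(4K_p) = 2.9/(2·0.27) = 5.37, so K_p = 28.84/4 = 7.21.

K_p = 7.21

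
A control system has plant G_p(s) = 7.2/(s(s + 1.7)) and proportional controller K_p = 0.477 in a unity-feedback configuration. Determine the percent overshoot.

Closed-loop characteristic equation: s² + 1.7s + 3.434 = 0, so ω_n = 1.853 rad/s and ζ = 1.7/(2·1.853) = 0.4587.
%OS = 100·exp(−πζ/√(1−ζ²)) = 100·exp(−π·0.4587/√0.7896) = 19.8%.

19.8%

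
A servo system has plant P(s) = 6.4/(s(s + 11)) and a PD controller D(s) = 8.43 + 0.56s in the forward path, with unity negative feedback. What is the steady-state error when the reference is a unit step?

0

The open loop D(s)P(s) has a pole at the origin (type 1), so the static position error constant is infinite and e_ss = 1/(1+∞) = 0.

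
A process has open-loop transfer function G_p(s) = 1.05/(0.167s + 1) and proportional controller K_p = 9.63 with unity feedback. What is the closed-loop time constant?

τ = 0.015 s

Closed loop: T(s) = K_p·G_p/(1+K_p·G_p) = 10.11/(0.167s + 1 + 10.11), with pole at s = −(1 + 10.11)/0.167 = −66.54.
Closed-loop time constant τ = 1/66.54 = 0.015 s.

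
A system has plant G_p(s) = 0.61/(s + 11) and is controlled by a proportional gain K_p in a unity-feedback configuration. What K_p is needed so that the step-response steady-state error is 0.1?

K_p = 162

The loop is type 0, so e_ss(step) = 1/(1 + K_pos) with K_pos = K_p·G_p(0).
G_p(0) = 0.05545. Require 1/(1 + K_p·0.05545) = 0.1, so 1 + 0.05545·K_p = 10.
K_p = (10 − 1)/0.05545 = 162.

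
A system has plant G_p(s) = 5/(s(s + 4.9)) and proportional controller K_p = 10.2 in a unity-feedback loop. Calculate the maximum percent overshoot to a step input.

31.7%

From 1 + K_pG_p(s) = 0: s² + 4.9s + 51 = 0 ⇒ ω_n = 7.141, ζ = 0.3431.
%OS = 100·exp(−πζ/√(1−ζ²)) = 100·exp(−π·0.3431/√0.8823) = 31.7%.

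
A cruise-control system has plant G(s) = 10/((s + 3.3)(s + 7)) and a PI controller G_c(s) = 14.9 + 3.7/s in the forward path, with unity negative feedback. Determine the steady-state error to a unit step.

The open loop G_c(s)G(s) has a pole at the origin (type 1), so the static position error constant is infinite and e_ss = 1/(1+∞) = 0.

0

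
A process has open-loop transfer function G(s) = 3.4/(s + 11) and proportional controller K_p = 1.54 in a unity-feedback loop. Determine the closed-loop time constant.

τ = 0.0616 s

Closed-loop transfer function: T(s) = K_p·G(s)/(1 + K_p·G(s)) = 5.236/(s + 11 + 5.236) = 5.236/(s + 16.24).
Time constant τ = 1/16.24 = 0.0616 s.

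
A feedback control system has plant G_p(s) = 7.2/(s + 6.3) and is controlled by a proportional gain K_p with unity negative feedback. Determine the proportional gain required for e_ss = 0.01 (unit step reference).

K_p = 86.6

Steady-state error for a unit step on this type-0 loop is 1/(1 + K_p·G_p(0)).
G_p(0) = 1.143. Require 1/(1 + K_p·1.143) = 0.01, so 1 + 1.143·K_p = 100.
K_p = (100 − 1)/1.143 = 86.6.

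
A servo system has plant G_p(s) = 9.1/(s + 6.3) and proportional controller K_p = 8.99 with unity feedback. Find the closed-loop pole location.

s = -88.11

Closed-loop transfer function: T(s) = K_p·G_p(s)/(1 + K_p·G_p(s)) = 81.81/(s + 6.3 + 81.81) = 81.81/(s + 88.11).
The closed-loop pole is at s = −88.11.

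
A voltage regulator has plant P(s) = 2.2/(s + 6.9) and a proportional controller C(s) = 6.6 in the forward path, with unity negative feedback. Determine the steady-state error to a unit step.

0.322

The loop is type 0. Static position error constant K_pos = C(0)·P(0) = 6.6·0.3188 = 2.104.
Steady-state error to a unit step: e_ss = 1/(1+K_pos) = 1/3.104 = 0.322.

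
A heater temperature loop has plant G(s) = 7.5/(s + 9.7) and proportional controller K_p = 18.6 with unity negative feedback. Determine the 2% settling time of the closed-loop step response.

Closed-loop transfer function: T(s) = K_p·G(s)/(1 + K_p·G(s)) = 139.5/(s + 9.7 + 139.5) = 139.5/(s + 149.2).
Time constant τ = 1/149.2 = 0.006702 s, so the 2% settling time is about 4τ = 0.0268 s.

T_s ≈ 0.0268 s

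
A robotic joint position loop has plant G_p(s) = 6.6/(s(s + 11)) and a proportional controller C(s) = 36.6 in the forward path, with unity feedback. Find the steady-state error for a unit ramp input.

The loop has one pole at the origin (type 1). Velocity error constant K_v = lim_{s→0} s·C(s)G_p(s) = 36.6·6.6/11 = 21.96.
Steady-state error to a unit ramp: e_ss = 1/K_v = 0.0455.

0.0455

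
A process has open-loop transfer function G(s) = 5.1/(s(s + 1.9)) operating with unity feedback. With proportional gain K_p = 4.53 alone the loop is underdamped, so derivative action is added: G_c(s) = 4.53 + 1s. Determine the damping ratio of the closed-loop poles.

ζ = 0.728

Forward path: (4.53 + 1s)·5.1/(s(s+1.9)). The closed-loop characteristic equation is s² + (1.9 + 5.1·1)s + 5.1·4.53 = 0.
That is s² + 7s + 23.1 = 0, so ω_n = 4.807 rad/s and ζ = 7/(2·4.807) = 0.7282.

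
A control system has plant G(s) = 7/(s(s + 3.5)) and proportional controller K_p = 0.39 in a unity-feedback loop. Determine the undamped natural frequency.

With unity feedback the closed-loop characteristic equation is s² + 3.5s + 0.39·7 = s² + 3.5s + 2.73 = 0.
Matching s² + 2ζω_n s + ω_n²: ω_n = √2.73 = 1.652 rad/s and 2ζω_n = 3.5, so ζ = 3.5/(2·1.652) = 1.06.

ω_n = 1.65 rad/s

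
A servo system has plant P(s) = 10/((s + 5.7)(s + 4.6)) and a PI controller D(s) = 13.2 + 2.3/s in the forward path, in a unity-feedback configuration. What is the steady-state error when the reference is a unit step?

0

The open loop D(s)P(s) has a pole at the origin (type 1), so the static position error constant is infinite and e_ss = 1/(1+∞) = 0.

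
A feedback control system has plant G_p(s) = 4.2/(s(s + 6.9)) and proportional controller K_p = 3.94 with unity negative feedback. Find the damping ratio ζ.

The closed-loop denominator is s(s+6.9) + 3.94·4.2 = s² + 6.9s + 16.55.
So ω_n² = 16.55 ⇒ ω_n = 4.068 rad/s, and ζ = 6.9/(2ω_n) = 0.848.

ζ = 0.848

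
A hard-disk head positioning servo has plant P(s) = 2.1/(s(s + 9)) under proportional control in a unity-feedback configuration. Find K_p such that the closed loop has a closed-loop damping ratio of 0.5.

Closed-loop characteristic equation: s² + 9s + K_p·2.1 = 0.
So ω_n = √(2.1K_p) and 2ζω_n = 9, giving ζ = 9/(2√(2.1K_p)).
Setting ζ = 0.5: √(2.1K_p) = 9/(2·0.5) = 9, so K_p = 81/2.1 = 38.6.

K_p = 38.6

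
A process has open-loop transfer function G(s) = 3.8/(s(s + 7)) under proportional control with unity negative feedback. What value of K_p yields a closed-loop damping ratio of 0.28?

Closed-loop characteristic equation: s² + 7s + K_p·3.8 = 0.
So ω_n = √(3.8K_p) and 2ζω_n = 7, giving ζ = 7/(2√(3.8K_p)).
Setting ζ = 0.28: √(3.8K_p) = 7/(2·0.28) = 12.5, so K_p = 156.2/3.8 = 41.1.

K_p = 41.1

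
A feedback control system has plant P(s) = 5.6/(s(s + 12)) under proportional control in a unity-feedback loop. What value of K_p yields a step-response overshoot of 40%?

K_p = 82

From %OS = 100·exp(−πζ/√(1−ζ²)) = 40%, ζ = −ln(0.4)/√(π²+ln²(0.4)) = 0.28.
Characteristic equation s² + 12s + 5.6K_p = 0 gives ζ = 12/(2√(5.6K_p)).
Setting ζ = 0.28: √(5.6K_p) = 12/(2·0.28) = 21.43, so K_p = 459.2/5.6 = 82.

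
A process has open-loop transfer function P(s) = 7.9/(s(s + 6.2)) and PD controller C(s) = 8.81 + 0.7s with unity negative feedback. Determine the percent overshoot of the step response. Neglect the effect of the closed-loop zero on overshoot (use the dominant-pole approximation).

4.48%

Forward path: (8.81 + 0.7s)·7.9/(s(s+6.2)). The closed-loop characteristic equation is s² + (6.2 + 7.9·0.7)s + 7.9·8.81 = 0.
That is s² + 11.73s + 69.6 = 0, so ω_n = 8.343 rad/s and ζ = 11.73/(2·8.343) = 0.703.
%OS = 100·exp(−πζ/√(1−ζ²)) = 4.48%.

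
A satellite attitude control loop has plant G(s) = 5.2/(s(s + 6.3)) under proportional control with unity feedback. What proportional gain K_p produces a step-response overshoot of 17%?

K_p = 7.91

From %OS = 100·exp(−πζ/√(1−ζ²)) = 17%, ζ = −ln(0.17)/√(π²+ln²(0.17)) = 0.4913.
Characteristic equation s² + 6.3s + 5.2K_p = 0 gives ζ = 6.3/(2√(5.2K_p)).
Setting ζ = 0.4913: √(5.2K_p) = 6.3/(2·0.4913) = 6.412, so K_p = 41.11/5.2 = 7.91.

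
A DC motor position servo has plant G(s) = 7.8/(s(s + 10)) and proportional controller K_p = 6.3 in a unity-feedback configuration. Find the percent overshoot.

4.09%

The closed-loop denominator s² + 10s + 49.14 gives ω_n = √49.14 = 7.01 and ζ = 10/(2ω_n) = 0.7133.
%OS = 100·exp(−πζ/√(1−ζ²)) = 100·exp(−π·0.7133/√0.4912) = 4.09%.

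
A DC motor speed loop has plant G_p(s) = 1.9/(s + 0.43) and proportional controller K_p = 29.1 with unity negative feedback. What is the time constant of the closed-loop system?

τ = 0.0179 s

Closed-loop transfer function: T(s) = K_p·G_p(s)/(1 + K_p·G_p(s)) = 55.29/(s + 0.43 + 55.29) = 55.29/(s + 55.72).
Time constant τ = 1/55.72 = 0.0179 s.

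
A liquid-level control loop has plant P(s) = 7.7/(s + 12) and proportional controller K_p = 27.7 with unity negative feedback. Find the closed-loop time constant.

Closed-loop transfer function: T(s) = K_p·P(s)/(1 + K_p·P(s)) = 213.3/(s + 12 + 213.3) = 213.3/(s + 225.3).
Time constant τ = 1/225.3 = 0.00444 s.

τ = 0.00444 s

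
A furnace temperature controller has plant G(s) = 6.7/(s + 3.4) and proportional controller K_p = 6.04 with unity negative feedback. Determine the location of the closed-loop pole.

Closed-loop transfer function: T(s) = K_p·G(s)/(1 + K_p·G(s)) = 40.47/(s + 3.4 + 40.47) = 40.47/(s + 43.87).
The closed-loop pole is at s = −43.87.

s = -43.87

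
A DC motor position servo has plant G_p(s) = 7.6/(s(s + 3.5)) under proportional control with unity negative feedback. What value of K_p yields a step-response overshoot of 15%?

From %OS = 100·exp(−πζ/√(1−ζ²)) = 15%, ζ = −ln(0.15)/√(π²+ln²(0.15)) = 0.5169.
Characteristic equation s² + 3.5s + 7.6K_p = 0 gives ζ = 3.5/(2√(7.6K_p)).
Setting ζ = 0.5169: √(7.6K_p) = 3.5/(2·0.5169) = 3.385, so K_p = 11.46/7.6 = 1.51.

K_p = 1.51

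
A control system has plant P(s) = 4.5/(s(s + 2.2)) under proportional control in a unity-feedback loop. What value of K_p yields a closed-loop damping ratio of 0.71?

Closed-loop characteristic equation: s² + 2.2s + K_p·4.5 = 0.
So ω_n = √(4.5K_p) and 2ζω_n = 2.2, giving ζ = 2.2/(2√(4.5K_p)).
Setting ζ = 0.71: √(4.5K_p) = 2.2/(2·0.71) = 1.549, so K_p = 2.4/4.5 = 0.533.

K_p = 0.533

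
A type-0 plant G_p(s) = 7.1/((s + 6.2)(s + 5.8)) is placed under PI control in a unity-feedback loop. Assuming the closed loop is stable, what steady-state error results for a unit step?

0

The PI controller's integrator makes the forward path type 1, so e_ss to a step is zero.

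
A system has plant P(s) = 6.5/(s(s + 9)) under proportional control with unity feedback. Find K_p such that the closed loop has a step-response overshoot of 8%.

From %OS = 100·exp(−πζ/√(1−ζ²)) = 8%, ζ = −ln(0.08)/√(π²+ln²(0.08)) = 0.6266.
Characteristic equation s² + 9s + 6.5K_p = 0 gives ζ = 9/(2√(6.5K_p)).
Setting ζ = 0.6266: √(6.5K_p) = 9/(2·0.6266) = 7.182, so K_p = 51.58/6.5 = 7.94.

K_p = 7.94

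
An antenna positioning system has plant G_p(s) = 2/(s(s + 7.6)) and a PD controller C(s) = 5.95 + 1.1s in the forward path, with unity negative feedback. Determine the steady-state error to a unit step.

0

The open loop C(s)G_p(s) has a pole at the origin (type 1), so the static position error constant is infinite and e_ss = 1/(1+∞) = 0.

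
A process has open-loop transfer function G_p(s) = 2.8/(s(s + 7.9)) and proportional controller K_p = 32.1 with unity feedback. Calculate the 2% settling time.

The closed-loop denominator s² + 7.9s + 89.88 gives ω_n = √89.88 = 9.481 and ζ = 7.9/(2ω_n) = 0.4166.
2% settling time T_s ≈ 4/(ζω_n) = 4/3.95 = 1.01 s.

T_s ≈ 1.01 s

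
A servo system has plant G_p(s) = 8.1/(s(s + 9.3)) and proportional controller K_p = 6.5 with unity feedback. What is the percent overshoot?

7.26%

From 1 + K_pG_p(s) = 0: s² + 9.3s + 52.65 = 0 ⇒ ω_n = 7.256, ζ = 0.6408.
%OS = 100·exp(−πζ/√(1−ζ²)) = 100·exp(−π·0.6408/√0.5893) = 7.26%.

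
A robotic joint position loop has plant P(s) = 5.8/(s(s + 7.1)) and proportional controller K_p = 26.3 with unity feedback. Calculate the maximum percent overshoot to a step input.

39%

From 1 + K_pP(s) = 0: s² + 7.1s + 152.5 = 0 ⇒ ω_n = 12.35, ζ = 0.2874.
%OS = 100·exp(−πζ/√(1−ζ²)) = 100·exp(−π·0.2874/√0.9174) = 39%.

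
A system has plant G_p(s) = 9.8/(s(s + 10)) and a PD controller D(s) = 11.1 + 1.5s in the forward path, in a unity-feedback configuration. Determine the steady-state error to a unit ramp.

0.0919

The loop has one pole at the origin (type 1). Velocity error constant K_v = lim_{s→0} s·D(s)G_p(s) = 11.1·9.8/10 = 10.88.
Steady-state error to a unit ramp: e_ss = 1/K_v = 0.0919.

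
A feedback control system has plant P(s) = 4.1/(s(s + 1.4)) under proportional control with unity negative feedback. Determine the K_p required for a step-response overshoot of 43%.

From %OS = 100·exp(−πζ/√(1−ζ²)) = 43%, ζ = −ln(0.43)/√(π²+ln²(0.43)) = 0.2594.
Characteristic equation s² + 1.4s + 4.1K_p = 0 gives ζ = 1.4/(2√(4.1K_p)).
Setting ζ = 0.2594: √(4.1K_p) = 1.4/(2·0.2594) = 2.698, so K_p = 7.28/4.1 = 1.78.

K_p = 1.78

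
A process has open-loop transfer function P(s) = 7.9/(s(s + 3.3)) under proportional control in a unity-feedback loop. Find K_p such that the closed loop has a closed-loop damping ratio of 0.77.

Closed-loop characteristic equation: s² + 3.3s + K_p·7.9 = 0.
So ω_n = √(7.9K_p) and 2ζω_n = 3.3, giving ζ = 3.3/(2√(7.9K_p)).
Setting ζ = 0.77: √(7.9K_p) = 3.3/(2·0.77) = 2.143, so K_p = 4.592/7.9 = 0.581.

K_p = 0.581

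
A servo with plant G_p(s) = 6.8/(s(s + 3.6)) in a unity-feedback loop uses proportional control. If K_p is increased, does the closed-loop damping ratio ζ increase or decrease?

decrease

ζ = 3.6/(2√(6.8K_p)); increasing K_p raises the denominator, so ζ falls.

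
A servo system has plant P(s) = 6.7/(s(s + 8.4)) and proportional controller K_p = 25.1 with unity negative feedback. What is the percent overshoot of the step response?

34.1%

The closed-loop denominator s² + 8.4s + 168.2 gives ω_n = √168.2 = 12.97 and ζ = 8.4/(2ω_n) = 0.3239.
%OS = 100·exp(−πζ/√(1−ζ²)) = 100·exp(−π·0.3239/√0.8951) = 34.1%.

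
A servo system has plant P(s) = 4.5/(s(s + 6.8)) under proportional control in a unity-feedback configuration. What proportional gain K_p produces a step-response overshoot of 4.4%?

From %OS = 100·exp(−πζ/√(1−ζ²)) = 4.4%, ζ = −ln(0.044)/√(π²+ln²(0.044)) = 0.7051.
Characteristic equation s² + 6.8s + 4.5K_p = 0 gives ζ = 6.8/(2√(4.5K_p)).
Setting ζ = 0.7051: √(4.5K_p) = 6.8/(2·0.7051) = 4.822, so K_p = 23.25/4.5 = 5.17.

K_p = 5.17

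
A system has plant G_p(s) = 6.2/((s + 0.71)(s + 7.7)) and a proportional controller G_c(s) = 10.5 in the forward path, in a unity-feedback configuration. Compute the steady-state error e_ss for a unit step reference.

0.0775

The loop is type 0. Static position error constant K_pos = G_c(0)·G_p(0) = 10.5·1.134 = 11.91.
Steady-state error to a unit step: e_ss = 1/(1+K_pos) = 1/12.91 = 0.0775.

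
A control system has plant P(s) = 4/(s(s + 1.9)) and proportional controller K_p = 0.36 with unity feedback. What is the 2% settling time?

From 1 + K_pP(s) = 0: s² + 1.9s + 1.44 = 0 ⇒ ω_n = 1.2, ζ = 0.7917.
2% settling time T_s ≈ 4/(ζω_n) = 4/0.95 = 4.21 s.

T_s ≈ 4.21 s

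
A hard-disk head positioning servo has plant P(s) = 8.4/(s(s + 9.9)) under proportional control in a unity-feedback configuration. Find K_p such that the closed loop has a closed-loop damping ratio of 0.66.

Closed-loop characteristic equation: s² + 9.9s + K_p·8.4 = 0.
So ω_n = √(8.4K_p) and 2ζω_n = 9.9, giving ζ = 9.9/(2√(8.4K_p)).
Setting ζ = 0.66: √(8.4K_p) = 9.9/(2·0.66) = 7.5, so K_p = 56.25/8.4 = 6.7.

K_p = 6.7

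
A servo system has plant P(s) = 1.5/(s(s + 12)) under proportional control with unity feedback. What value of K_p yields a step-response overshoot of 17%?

From %OS = 100·exp(−πζ/√(1−ζ²)) = 17%, ζ = −ln(0.17)/√(π²+ln²(0.17)) = 0.4913.
Characteristic equation s² + 12s + 1.5K_p = 0 gives ζ = 12/(2√(1.5K_p)).
Setting ζ = 0.4913: √(1.5K_p) = 12/(2·0.4913) = 12.21, so K_p = 149.2/1.5 = 99.4.

K_p = 99.4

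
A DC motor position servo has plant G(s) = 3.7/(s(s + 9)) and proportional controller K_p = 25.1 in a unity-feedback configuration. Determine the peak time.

T_p = 0.369 s

The closed-loop denominator s² + 9s + 92.87 gives ω_n = √92.87 = 9.637 and ζ = 9/(2ω_n) = 0.467.
Damped frequency ω_d = ω_n√(1−ζ²) = 8.522 rad/s, so peak time T_p = π/ω_d = 0.369 s.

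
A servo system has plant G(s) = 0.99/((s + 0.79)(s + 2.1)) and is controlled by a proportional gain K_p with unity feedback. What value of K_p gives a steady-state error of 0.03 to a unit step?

For a type-0 loop with proportional control, e_ss = 1/(1 + K_p·G(0)).
G(0) = 0.5967. Require 1/(1 + K_p·0.5967) = 0.03, so 1 + 0.5967·K_p = 33.33.
K_p = (33.33 − 1)/0.5967 = 54.2.

K_p = 54.2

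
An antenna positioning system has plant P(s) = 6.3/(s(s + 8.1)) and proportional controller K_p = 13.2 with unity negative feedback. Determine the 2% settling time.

T_s ≈ 0.988 s

The closed-loop denominator s² + 8.1s + 83.16 gives ω_n = √83.16 = 9.119 and ζ = 8.1/(2ω_n) = 0.4441.
2% settling time T_s ≈ 4/(ζω_n) = 4/4.05 = 0.988 s.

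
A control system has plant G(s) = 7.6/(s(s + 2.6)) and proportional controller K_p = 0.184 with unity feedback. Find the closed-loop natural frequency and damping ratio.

The closed-loop denominator is s(s+2.6) + 0.184·7.6 = s² + 2.6s + 1.398.
Matching s² + 2ζω_n s + ω_n²: ω_n = √1.398 = 1.183 rad/s and 2ζω_n = 2.6, so ζ = 2.6/(2·1.183) = 1.1.

ω_n = 1.18 rad/s, ζ = 1.1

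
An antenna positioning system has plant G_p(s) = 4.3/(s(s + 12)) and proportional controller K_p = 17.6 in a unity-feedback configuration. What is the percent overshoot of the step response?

5.02%

Closed-loop characteristic equation: s² + 12s + 75.68 = 0, so ω_n = 8.699 rad/s and ζ = 12/(2·8.699) = 0.6897.
%OS = 100·exp(−πζ/√(1−ζ²)) = 100·exp(−π·0.6897/√0.5243) = 5.02%.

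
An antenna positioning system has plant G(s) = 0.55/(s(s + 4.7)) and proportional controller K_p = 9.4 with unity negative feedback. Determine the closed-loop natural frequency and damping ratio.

With unity feedback the closed-loop characteristic equation is s² + 4.7s + 9.4·0.55 = s² + 4.7s + 5.17 = 0.
So ω_n² = 5.17 ⇒ ω_n = 2.274 rad/s, and ζ = 4.7/(2ω_n) = 1.03.

ω_n = 2.27 rad/s, ζ = 1.03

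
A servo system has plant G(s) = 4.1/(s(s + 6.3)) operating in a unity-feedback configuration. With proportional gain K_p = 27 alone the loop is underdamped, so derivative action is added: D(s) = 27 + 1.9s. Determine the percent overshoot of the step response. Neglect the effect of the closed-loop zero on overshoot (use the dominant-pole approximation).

Forward path: (27 + 1.9s)·4.1/(s(s+6.3)). The closed-loop characteristic equation is s² + (6.3 + 4.1·1.9)s + 4.1·27 = 0.
That is s² + 14.09s + 110.7 = 0, so ω_n = 10.52 rad/s and ζ = 14.09/(2·10.52) = 0.6696.
%OS = 100·exp(−πζ/√(1−ζ²)) = 5.89%.

5.89%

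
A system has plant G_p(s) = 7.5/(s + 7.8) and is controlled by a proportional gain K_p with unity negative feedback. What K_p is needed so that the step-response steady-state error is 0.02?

For a type-0 loop with proportional control, e_ss = 1/(1 + K_p·G_p(0)).
G_p(0) = 0.9615. Require 1/(1 + K_p·0.9615) = 0.02, so 1 + 0.9615·K_p = 50.
K_p = (50 − 1)/0.9615 = 51.

K_p = 51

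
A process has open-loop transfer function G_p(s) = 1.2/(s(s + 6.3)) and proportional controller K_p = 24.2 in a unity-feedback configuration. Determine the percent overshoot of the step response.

Closed-loop characteristic equation: s² + 6.3s + 29.04 = 0, so ω_n = 5.389 rad/s and ζ = 6.3/(2·5.389) = 0.5845.
%OS = 100·exp(−πζ/√(1−ζ²)) = 100·exp(−π·0.5845/√0.6583) = 10.4%.

10.4%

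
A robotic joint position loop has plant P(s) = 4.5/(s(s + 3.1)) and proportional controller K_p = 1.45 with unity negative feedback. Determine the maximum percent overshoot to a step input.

9.09%

The closed-loop denominator s² + 3.1s + 6.525 gives ω_n = √6.525 = 2.554 and ζ = 3.1/(2ω_n) = 0.6068.
%OS = 100·exp(−πζ/√(1−ζ²)) = 100·exp(−π·0.6068/√0.6318) = 9.09%.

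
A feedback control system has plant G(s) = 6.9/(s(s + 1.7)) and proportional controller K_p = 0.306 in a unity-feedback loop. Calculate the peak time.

T_p = 2.67 s

The closed-loop denominator s² + 1.7s + 2.111 gives ω_n = √2.111 = 1.453 and ζ = 1.7/(2ω_n) = 0.585.
Damped frequency ω_d = ω_n√(1−ζ²) = 1.179 rad/s, so peak time T_p = π/ω_d = 2.67 s.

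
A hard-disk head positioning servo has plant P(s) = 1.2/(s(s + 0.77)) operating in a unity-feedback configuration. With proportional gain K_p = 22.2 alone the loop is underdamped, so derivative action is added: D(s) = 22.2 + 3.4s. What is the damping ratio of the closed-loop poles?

Forward path: (22.2 + 3.4s)·1.2/(s(s+0.77)). The closed-loop characteristic equation is s² + (0.77 + 1.2·3.4)s + 1.2·22.2 = 0.
That is s² + 4.85s + 26.64 = 0, so ω_n = 5.161 rad/s and ζ = 4.85/(2·5.161) = 0.4698.

ζ = 0.47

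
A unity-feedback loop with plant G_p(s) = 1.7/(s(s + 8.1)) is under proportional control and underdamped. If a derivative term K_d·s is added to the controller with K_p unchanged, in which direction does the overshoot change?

decrease

The derivative term adds K·K_d to the s-coefficient of the characteristic equation, raising 2ζω_n while ω_n is unchanged; ζ increases, so overshoot decreases.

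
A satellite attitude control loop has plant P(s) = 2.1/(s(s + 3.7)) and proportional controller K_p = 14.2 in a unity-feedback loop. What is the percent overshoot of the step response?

From 1 + K_pP(s) = 0: s² + 3.7s + 29.82 = 0 ⇒ ω_n = 5.461, ζ = 0.3388.
%OS = 100·exp(−πζ/√(1−ζ²)) = 100·exp(−π·0.3388/√0.8852) = 32.3%.

32.3%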